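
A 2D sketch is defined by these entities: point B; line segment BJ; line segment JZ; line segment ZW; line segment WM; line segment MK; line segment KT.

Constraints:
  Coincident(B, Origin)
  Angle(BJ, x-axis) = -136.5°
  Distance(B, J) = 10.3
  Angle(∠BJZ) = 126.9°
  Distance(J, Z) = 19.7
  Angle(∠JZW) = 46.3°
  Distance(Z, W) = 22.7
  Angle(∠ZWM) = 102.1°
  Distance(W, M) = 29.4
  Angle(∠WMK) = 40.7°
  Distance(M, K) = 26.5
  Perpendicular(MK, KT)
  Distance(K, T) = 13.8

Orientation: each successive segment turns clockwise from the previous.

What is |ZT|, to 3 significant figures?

16.2

∠WMK = 40.7° gives MK at 180° from the x-axis; with |MK| = 26.5, K = (-13.1, -9.37). The perpendicularity gives KT at right angles to MK, so KT runs at 89.5°; with |KT| = 13.8, T = (-13.0, 4.43). Then |ZT| = |T − Z| = 16.2.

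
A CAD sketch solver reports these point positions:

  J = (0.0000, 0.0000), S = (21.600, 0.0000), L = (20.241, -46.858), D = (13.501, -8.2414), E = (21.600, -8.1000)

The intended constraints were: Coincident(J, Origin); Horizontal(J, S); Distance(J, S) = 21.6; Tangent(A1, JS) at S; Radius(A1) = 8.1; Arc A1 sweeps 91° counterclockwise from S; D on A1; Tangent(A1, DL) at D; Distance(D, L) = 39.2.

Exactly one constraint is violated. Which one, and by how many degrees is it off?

Tangent(A1, DL) at D — off by 8.90°.

J = (0.00, 0.00) ✓; J.y = 0.00, S.y = 0.00 ✓; |JS| = 21.60 ✓; ∠(ES, SJ) = 90.00° ✓; |ES| = 8.100 ✓; bearing(E→D) − bearing(E→S) = 91.00° ✓; |ED| = 8.100 ✓; ∠(ED, DL) = 81.10° ✗; |DL| = 39.20 ✓.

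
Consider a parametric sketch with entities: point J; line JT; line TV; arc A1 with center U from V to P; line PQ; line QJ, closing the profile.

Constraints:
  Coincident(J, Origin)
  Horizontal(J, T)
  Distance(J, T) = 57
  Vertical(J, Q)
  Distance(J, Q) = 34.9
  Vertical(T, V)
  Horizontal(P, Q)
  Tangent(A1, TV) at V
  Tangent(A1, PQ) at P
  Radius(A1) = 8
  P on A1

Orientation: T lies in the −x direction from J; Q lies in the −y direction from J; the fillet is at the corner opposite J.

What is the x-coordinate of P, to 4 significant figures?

-49.00

J is at the origin; JT is horizontal with |JT| = 57.0 and T on the −x side, so T = (-57.00, 0.000). JQ is vertical with |JQ| = 34.9 and Q on the −y side, so Q = (0.000, -34.90). The virtual corner opposite J is at (-57.00, -34.90). Tangency of A1 to TV means the radius UV is perpendicular to TV and the tangent condition forces UP to be normal to PQ, with radius 8.0, so the center U sits 8.0 in from both sides at U = (-49.00, -26.90). That places the tangent points at V = (-57.00, -26.90) on TV and P = (-49.00, -34.90) on PQ. So P.x = -49.00.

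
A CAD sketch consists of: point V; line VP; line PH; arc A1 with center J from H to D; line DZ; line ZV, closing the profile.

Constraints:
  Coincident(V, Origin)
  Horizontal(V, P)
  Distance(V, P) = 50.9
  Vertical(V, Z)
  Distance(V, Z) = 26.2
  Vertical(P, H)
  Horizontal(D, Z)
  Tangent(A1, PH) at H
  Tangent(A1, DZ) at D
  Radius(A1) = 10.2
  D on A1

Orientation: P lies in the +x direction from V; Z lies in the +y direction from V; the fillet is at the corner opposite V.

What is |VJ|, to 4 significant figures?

43.73

V is at the origin; V and P share the same y with |VP| = 50.9 and P on the +x side, so P = (50.90, 0.000). VZ is vertical with |VZ| = 26.2 and Z on the +y side, so Z = (0.000, 26.20). The virtual corner opposite V is at (50.90, 26.20). The tangent condition forces JH to be normal to PH and tangency of A1 to DZ means the radius JD is perpendicular to DZ, with radius 10.2, so the center J sits 10.2 in from both sides at J = (40.70, 16.00). Then |VJ| = |J − V| = 43.73.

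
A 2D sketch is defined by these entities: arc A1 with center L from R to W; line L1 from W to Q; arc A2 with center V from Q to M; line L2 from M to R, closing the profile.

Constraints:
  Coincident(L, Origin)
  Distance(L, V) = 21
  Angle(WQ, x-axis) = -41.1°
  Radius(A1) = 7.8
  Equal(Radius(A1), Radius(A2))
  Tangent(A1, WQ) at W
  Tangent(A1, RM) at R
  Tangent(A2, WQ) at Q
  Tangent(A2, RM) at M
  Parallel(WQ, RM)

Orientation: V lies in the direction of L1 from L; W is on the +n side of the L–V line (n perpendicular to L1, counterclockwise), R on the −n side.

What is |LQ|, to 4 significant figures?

22.40

The slot axis is L1's direction at -41.1°, so u = (cos -41.1°, sin -41.1°) = (0.7536, -0.6574) and n = (−sin -41.1°, cos -41.1°) = (0.6574, 0.7536). L is at the origin and V lies 21.0 along u from L, so V = 21.0·u = (15.82, -13.80). Tangency of A1 to both parallel lines with radius 7.8 puts W and R at L ± 7.8·n: W = (5.128, 5.878), R = (-5.128, -5.878). Equal radii place Q and M the same way about V: Q = V + 7.8·n = (20.95, -7.927), M = V − 7.8·n = (10.70, -19.68). Then |LQ| = |Q − L| = 22.40.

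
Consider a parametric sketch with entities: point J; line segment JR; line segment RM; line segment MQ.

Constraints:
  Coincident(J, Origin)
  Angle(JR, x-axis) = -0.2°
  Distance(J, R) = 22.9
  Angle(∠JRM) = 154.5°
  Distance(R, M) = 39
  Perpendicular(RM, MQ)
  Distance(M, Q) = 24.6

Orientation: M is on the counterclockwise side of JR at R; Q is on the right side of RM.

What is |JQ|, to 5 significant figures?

68.904

J is at the origin; JR runs at -0.2° with length 22.9, so R = 22.9·(cos -0.2°, sin -0.2°) = (22.900, -0.079936). ∠JRM = 154.5°, so RM runs at -0.2° + (180° − 154.5°) = 25.300° from the x-axis; with |RM| = 39.0, M = R + 39.0·(cos 25.300°, sin 25.300°) = (58.159, 16.587). The perpendicularity gives MQ at right angles to RM; with |MQ| = 24.6 on the right of RM, Q = M + 24.6·(0.42736, -0.90408) = (68.672, -5.6534). Then |JQ| = |Q − J| = 68.904.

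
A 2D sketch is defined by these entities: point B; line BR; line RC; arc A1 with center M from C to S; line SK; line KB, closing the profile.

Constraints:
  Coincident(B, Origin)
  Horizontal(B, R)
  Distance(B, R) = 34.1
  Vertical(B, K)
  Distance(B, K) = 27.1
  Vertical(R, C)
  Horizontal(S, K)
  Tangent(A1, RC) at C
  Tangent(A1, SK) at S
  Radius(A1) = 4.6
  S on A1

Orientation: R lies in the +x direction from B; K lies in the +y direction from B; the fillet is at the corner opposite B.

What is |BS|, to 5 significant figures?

40.058

B is at the origin; B and R share the same y with |BR| = 34.1 and R on the +x side, so R = (34.100, 0.0000). B and K share the same x with |BK| = 27.1 and K on the +y side, so K = (0.0000, 27.100). The virtual corner opposite B is at (34.100, 27.100). The tangent condition forces MC to be normal to RC and A1 meets SK tangentially, so MS is at right angles to SK, with radius 4.6, so the center M sits 4.6 in from both sides at M = (29.500, 22.500). That places the tangent points at C = (34.100, 22.500) on RC and S = (29.500, 27.100) on SK. Then |BS| = |S − B| = 40.058.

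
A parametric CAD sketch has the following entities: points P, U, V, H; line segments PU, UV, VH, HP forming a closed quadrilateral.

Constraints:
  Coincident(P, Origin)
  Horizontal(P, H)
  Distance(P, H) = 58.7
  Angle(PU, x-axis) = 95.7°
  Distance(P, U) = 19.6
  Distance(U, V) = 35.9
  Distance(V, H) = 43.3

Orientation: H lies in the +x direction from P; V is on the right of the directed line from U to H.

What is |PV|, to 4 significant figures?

20.16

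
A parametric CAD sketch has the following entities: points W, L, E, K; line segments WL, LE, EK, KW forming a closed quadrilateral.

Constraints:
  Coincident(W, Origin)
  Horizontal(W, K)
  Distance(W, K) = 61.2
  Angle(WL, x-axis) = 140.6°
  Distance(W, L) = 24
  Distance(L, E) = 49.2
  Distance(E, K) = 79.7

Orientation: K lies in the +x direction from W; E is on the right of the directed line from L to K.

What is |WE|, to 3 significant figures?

35.2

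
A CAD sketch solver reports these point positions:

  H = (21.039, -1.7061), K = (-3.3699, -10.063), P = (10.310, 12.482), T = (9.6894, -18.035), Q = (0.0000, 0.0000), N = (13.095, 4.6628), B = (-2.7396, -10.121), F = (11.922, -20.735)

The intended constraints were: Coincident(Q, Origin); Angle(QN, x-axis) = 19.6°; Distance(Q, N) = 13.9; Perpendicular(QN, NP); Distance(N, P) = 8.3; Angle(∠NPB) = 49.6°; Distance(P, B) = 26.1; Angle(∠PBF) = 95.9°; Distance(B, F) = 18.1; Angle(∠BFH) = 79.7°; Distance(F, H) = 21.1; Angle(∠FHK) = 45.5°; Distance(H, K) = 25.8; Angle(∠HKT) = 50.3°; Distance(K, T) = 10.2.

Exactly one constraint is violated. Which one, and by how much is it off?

Distance(K, T) = 10.2 — off by 5.10.

Q = (0.00, 0.00) ✓; QN at 19.60° ✓; |QN| = 13.90 ✓; ∠(QN, NP) = 90.01° ✓; |NP| = 8.300 ✓; ∠NPB = 49.60° ✓; |PB| = 26.10 ✓; ∠PBF = 95.90° ✓; |BF| = 18.10 ✓; ∠BFH = 79.70° ✓; |FH| = 21.10 ✓; ∠FHK = 45.50° ✓; |HK| = 25.80 ✓; ∠HKT = 50.30° ✓; |KT| = 15.30 ✗.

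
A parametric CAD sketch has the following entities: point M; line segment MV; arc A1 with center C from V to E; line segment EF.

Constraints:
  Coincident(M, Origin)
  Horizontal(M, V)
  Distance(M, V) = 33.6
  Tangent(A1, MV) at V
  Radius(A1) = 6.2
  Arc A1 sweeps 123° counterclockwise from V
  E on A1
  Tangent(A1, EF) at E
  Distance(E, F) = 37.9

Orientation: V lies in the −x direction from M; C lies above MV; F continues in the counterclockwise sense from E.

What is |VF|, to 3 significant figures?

44.2

On A1, V sits at bearing -90° from C; a 123° counterclockwise sweep puts E at bearing 33°, so E = C + 6.2·(cos 33°, sin 33°) = (-28.4, 9.58). The tangent condition forces CE to be normal to EF, so EF runs along (−sin 33°, cos 33°); with |EF| = 37.9, F = (-49.0, 41.4). Then |VF| = |F − V| = 44.2.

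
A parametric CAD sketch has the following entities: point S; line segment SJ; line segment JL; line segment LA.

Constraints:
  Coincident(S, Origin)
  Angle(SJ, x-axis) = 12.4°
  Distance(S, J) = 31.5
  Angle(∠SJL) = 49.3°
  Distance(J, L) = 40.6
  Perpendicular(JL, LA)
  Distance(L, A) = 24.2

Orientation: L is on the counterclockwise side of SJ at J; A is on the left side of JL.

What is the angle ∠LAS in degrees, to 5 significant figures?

89.090°

∠SJL = 49.3°, so JL runs at 12.4° + (180° − 49.3°) = 143.10° from the x-axis; with |JL| = 40.6, L = J + 40.6·(cos 143.10°, sin 143.10°) = (-1.7020, 31.141). The perpendicularity gives LA at right angles to JL; with |LA| = 24.2 on the left of JL, A = L + 24.2·(-0.60042, -0.79968) = (-16.232, 11.789). Then cos ∠LAS = AL·AS / (|AL||AS|), giving 89.090°.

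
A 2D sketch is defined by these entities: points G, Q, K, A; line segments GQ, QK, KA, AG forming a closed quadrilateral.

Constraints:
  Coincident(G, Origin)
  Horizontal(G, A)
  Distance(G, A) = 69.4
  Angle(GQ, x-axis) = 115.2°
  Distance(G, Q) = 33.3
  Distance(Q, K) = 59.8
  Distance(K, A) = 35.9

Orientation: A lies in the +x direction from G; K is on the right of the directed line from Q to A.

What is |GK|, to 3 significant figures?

34.3

Checks: |QK| = 59.80 ✓; |KA| = 35.90 ✓.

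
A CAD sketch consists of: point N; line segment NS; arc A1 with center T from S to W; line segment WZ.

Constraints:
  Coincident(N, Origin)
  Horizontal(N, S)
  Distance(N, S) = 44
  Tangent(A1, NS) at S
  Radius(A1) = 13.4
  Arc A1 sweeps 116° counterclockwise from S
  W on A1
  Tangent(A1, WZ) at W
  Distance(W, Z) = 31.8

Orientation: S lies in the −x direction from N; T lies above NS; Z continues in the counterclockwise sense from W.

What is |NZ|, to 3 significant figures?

66.3

N is at the origin; NS is horizontal with |NS| = 44.0 and S on the −x side, so S = (-44.0, 0.00). Tangency of A1 to NS means the radius TS is perpendicular to NS, so T = S + (0, 13.4) = (-44.0, 13.4). On A1, S sits at bearing -90° from T; a 116° counterclockwise sweep puts W at bearing 26°, so W = T + 13.4·(cos 26°, sin 26°) = (-32.0, 19.3). Tangency of A1 to WZ means the radius TW is perpendicular to WZ, so WZ runs along (−sin 26°, cos 26°); with |WZ| = 31.8, Z = (-45.9, 47.9). Then |NZ| = |Z − N| = 66.3.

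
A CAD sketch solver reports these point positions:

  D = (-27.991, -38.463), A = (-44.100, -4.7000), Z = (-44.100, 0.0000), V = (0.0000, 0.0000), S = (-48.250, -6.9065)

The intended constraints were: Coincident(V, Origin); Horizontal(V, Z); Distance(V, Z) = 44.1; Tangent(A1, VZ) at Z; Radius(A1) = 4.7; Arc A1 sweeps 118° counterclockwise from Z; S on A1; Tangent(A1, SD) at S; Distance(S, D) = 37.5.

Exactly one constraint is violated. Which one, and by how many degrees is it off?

Tangent(A1, SD) at S — off by 4.70°.

V = (0.00, 0.00) ✓; V.y = 0.00, Z.y = 0.00 ✓; |VZ| = 44.10 ✓; ∠(AZ, ZV) = 90.00° ✓; |AZ| = 4.700 ✓; bearing(A→S) − bearing(A→Z) = 118.0° ✓; |AS| = 4.700 ✓; ∠(AS, SD) = 85.30° ✗; |SD| = 37.50 ✓.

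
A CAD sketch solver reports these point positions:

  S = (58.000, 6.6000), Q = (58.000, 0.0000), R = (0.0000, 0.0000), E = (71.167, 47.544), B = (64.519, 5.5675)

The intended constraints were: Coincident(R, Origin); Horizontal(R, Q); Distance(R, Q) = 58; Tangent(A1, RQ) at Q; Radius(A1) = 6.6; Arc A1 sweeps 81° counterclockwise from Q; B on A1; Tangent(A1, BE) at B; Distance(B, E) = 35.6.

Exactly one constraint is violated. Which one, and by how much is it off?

Distance(B, E) = 35.6 — off by 6.90.

R = (0.00, 0.00) ✓; R.y = 0.00, Q.y = 0.00 ✓; |RQ| = 58.00 ✓; ∠(SQ, QR) = 90.00° ✓; |SQ| = 6.600 ✓; bearing(S→B) − bearing(S→Q) = 81.00° ✓; |SB| = 6.600 ✓; ∠(SB, BE) = 90.00° ✓; |BE| = 42.50 ✗.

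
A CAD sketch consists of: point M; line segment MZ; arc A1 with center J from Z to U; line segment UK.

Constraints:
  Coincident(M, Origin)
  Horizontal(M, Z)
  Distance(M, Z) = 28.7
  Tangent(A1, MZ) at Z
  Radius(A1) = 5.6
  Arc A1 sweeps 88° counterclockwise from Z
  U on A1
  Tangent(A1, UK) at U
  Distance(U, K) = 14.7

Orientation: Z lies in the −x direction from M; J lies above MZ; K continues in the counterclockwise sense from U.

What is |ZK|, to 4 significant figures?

21.00

M is at the origin; M and Z share the same y with |MZ| = 28.7 and Z on the −x side, so Z = (-28.70, 0.000). Tangency of A1 to MZ means the radius JZ is perpendicular to MZ, so J = Z + (0, 5.6) = (-28.70, 5.600). On A1, Z sits at bearing -90° from J; an 88° counterclockwise sweep puts U at bearing -2°, so U = J + 5.6·(cos -2°, sin -2°) = (-23.10, 5.405). Tangency of A1 to UK means the radius JU is perpendicular to UK, so UK runs along (−sin -2°, cos -2°); with |UK| = 14.7, K = (-22.59, 20.10). Then |ZK| = |K − Z| = 21.00.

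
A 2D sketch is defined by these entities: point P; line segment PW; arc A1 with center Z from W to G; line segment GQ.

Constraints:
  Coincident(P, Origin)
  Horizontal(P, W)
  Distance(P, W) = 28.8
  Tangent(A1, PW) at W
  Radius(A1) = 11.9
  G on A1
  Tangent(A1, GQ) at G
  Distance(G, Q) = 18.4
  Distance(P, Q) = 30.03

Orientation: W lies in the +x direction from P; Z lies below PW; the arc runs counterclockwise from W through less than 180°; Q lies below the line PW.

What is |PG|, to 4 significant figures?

19.51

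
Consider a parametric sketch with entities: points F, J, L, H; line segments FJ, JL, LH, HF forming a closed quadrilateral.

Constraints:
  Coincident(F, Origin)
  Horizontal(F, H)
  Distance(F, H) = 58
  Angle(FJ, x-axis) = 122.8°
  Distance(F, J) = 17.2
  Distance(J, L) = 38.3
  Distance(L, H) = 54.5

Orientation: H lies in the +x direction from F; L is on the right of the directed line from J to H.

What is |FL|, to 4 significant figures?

21.34

Checks: |JL| = 38.30 ✓; |LH| = 54.50 ✓.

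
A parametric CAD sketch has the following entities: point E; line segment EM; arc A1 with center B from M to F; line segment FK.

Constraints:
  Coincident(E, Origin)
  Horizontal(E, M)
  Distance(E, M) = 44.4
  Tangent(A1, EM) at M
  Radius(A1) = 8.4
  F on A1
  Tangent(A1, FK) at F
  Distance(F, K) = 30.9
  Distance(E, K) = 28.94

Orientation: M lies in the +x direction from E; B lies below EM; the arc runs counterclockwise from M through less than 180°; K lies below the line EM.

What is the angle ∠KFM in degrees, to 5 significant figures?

157.95°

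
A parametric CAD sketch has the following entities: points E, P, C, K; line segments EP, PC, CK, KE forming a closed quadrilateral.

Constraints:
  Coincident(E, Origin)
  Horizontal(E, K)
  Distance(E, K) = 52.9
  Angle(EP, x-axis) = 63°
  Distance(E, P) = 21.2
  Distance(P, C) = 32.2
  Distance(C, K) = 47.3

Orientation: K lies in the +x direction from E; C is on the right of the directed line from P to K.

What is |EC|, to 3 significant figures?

15.2

E is at the origin; EK is horizontal with |EK| = 52.9 and K in +x, so K = (52.9, 0). EP runs at 63.0° with |EP| = 21.2, so P = (9.62, 18.9). C is determined by |PC| = 32.2 and |CK| = 47.3 together: it lies at the intersection of circle(P, 32.2) and circle(K, 47.3). With |PK| = 47.2, the foot of the radical line on PK is 10.9 from P and the perpendicular offset is √(32.2² − 10.9²) = 30.3. Taking the right-of-PK solution: C = (7.49, -13.2).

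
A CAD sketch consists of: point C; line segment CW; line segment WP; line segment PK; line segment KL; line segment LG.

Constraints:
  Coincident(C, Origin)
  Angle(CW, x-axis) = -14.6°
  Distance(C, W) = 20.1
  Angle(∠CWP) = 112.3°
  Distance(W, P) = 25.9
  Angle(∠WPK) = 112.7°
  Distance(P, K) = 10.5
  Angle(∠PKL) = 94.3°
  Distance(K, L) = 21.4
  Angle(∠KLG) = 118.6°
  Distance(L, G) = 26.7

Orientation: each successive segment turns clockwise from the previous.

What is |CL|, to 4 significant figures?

18.53

C is at the origin; CW runs at -14.6° with length 20.1, so W = (19.45, -5.067). ∠CWP = 112.3° gives WP at -82.30° from the x-axis; with |WP| = 25.9, P = (22.92, -30.73). ∠WPK = 112.7° gives PK at -149.6° from the x-axis; with |PK| = 10.5, K = (13.86, -36.05). ∠PKL = 94.3° gives KL at 124.7° from the x-axis; with |KL| = 21.4, L = (1.682, -18.45). Then |CL| = |L − C| = 18.53.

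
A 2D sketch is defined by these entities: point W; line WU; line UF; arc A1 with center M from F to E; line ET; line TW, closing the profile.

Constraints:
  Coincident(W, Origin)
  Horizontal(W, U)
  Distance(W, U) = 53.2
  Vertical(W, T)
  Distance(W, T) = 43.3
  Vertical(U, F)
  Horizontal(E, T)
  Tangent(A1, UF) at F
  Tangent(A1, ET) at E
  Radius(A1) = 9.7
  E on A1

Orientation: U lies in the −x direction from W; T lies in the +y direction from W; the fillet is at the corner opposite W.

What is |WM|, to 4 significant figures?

54.97

W and T share the same x with |WT| = 43.3 and T on the +y side, so T = (0.000, 43.30). The virtual corner opposite W is at (-53.20, 43.30). Since A1 is tangent to UF there, MF ⟂ UF and tangency of A1 to ET means the radius ME is perpendicular to ET, with radius 9.7, so the center M sits 9.7 in from both sides at M = (-43.50, 33.60). Then |WM| = |M − W| = 54.97.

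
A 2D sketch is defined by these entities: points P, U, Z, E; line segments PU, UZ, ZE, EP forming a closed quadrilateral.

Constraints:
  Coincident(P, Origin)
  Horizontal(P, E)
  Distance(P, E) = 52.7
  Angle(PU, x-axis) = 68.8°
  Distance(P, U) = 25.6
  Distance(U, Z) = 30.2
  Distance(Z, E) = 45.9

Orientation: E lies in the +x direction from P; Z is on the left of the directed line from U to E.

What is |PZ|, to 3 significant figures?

53.6

P is at the origin; PE is horizontal with |PE| = 52.7 and E in +x, so E = (52.7, 0). PU runs at 68.8° with |PU| = 25.6, so U = (9.26, 23.9). Z is determined by |UZ| = 30.2 and |ZE| = 45.9 together: it lies at the intersection of circle(U, 30.2) and circle(E, 45.9). With |UE| = 49.6, the foot of the radical line on UE is 12.7 from U and the perpendicular offset is √(30.2² − 12.7²) = 27.4. Taking the left-of-UE solution: Z = (33.6, 41.7).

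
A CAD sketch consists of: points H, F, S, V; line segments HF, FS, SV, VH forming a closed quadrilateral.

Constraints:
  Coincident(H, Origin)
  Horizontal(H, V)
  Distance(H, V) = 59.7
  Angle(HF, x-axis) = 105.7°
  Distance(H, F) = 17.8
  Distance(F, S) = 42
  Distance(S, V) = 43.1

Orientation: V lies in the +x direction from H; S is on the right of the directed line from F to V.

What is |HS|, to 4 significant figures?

26.08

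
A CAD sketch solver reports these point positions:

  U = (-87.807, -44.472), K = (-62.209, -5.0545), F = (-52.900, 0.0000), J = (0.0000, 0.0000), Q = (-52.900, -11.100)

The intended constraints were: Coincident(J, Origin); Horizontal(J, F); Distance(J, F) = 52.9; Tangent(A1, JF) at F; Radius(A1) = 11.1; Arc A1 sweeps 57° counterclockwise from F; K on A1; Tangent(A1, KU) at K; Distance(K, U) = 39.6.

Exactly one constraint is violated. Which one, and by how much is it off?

Distance(K, U) = 39.6 — off by 7.40.

J = (0.00, 0.00) ✓; J.y = 0.00, F.y = 0.00 ✓; |JF| = 52.90 ✓; ∠(QF, FJ) = 90.00° ✓; |QF| = 11.10 ✓; bearing(Q→K) − bearing(Q→F) = 57.00° ✓; |QK| = 11.10 ✓; ∠(QK, KU) = 90.00° ✓; |KU| = 47.00 ✗.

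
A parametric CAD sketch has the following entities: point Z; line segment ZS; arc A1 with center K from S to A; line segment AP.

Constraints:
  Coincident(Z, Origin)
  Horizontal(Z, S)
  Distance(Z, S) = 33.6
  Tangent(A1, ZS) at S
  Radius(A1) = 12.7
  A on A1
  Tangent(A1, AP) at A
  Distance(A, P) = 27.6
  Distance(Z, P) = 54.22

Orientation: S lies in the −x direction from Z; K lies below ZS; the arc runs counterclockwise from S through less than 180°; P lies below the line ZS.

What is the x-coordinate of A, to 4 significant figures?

-45.02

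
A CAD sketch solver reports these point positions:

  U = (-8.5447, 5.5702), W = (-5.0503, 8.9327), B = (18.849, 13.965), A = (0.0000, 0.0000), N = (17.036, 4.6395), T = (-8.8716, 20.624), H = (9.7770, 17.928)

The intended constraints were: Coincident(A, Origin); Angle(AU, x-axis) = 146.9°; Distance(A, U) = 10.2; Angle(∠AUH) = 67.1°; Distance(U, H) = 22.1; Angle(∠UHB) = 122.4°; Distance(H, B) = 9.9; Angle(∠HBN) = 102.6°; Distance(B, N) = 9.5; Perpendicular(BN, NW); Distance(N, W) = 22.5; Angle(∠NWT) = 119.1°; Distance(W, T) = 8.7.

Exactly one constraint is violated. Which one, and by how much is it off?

Distance(W, T) = 8.7 — off by 3.60.

A = (0.00, 0.00) ✓; AU at 146.9° ✓; |AU| = 10.20 ✓; ∠AUH = 67.10° ✓; |UH| = 22.10 ✓; ∠UHB = 122.4° ✓; |HB| = 9.900 ✓; ∠HBN = 102.6° ✓; |BN| = 9.500 ✓; ∠(BN, NW) = 90.00° ✓; |NW| = 22.50 ✓; ∠NWT = 119.1° ✓; |WT| = 12.30 ✗.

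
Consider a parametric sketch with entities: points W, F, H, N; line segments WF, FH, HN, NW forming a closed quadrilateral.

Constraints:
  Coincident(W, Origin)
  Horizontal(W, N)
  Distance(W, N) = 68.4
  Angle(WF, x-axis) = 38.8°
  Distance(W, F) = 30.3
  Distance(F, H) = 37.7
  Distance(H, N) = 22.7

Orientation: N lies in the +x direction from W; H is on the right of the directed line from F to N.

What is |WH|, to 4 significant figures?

48.93

Checks: W.y = 0.00, N.y = 0.00 ✓; |FH| = 37.70 ✓; |HN| = 22.70 ✓.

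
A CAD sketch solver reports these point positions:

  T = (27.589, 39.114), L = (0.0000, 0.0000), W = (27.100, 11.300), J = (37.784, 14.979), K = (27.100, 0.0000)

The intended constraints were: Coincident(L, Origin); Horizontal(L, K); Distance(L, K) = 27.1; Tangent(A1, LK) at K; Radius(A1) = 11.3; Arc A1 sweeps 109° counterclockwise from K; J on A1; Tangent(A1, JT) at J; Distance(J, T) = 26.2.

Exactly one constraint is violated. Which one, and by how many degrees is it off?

Tangent(A1, JT) at J — off by 3.90°.

L = (0.00, 0.00) ✓; L.y = 0.00, K.y = 0.00 ✓; |LK| = 27.10 ✓; ∠(WK, KL) = 90.00° ✓; |WK| = 11.30 ✓; bearing(W→J) − bearing(W→K) = 109.0° ✓; |WJ| = 11.30 ✓; ∠(WJ, JT) = 86.10° ✗; |JT| = 26.20 ✓.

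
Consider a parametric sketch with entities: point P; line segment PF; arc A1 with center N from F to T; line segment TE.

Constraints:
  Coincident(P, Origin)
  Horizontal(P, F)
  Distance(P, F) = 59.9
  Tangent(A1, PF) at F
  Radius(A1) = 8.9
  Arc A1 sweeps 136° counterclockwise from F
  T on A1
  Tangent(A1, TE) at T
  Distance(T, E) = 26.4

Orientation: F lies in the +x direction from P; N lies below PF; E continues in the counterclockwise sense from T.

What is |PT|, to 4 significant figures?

55.85

P is at the origin; P and F share the same y with |PF| = 59.9 and F on the +x side, so F = (59.90, 0.000). Tangency of A1 to PF means the radius NF is perpendicular to PF, so N = F + (0, -8.9) = (59.90, -8.900). On A1, F sits at bearing 90° from N; a 136° counterclockwise sweep puts T at bearing 226°, so T = N + 8.9·(cos 226°, sin 226°) = (53.72, -15.30). Then |PT| = |T − P| = 55.85.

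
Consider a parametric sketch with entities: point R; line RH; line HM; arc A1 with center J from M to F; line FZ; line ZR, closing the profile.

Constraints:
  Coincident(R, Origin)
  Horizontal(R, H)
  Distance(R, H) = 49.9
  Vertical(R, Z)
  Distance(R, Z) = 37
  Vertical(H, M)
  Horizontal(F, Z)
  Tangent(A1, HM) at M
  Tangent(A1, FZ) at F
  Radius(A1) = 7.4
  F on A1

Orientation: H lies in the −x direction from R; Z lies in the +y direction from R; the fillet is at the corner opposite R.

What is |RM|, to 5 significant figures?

58.019

The virtual corner opposite R is at (-49.900, 37.000). Tangency of A1 to HM means the radius JM is perpendicular to HM and A1 meets FZ tangentially, so JF is at right angles to FZ, with radius 7.4, so the center J sits 7.4 in from both sides at J = (-42.500, 29.600). That places the tangent points at M = (-49.900, 29.600) on HM and F = (-42.500, 37.000) on FZ. Then |RM| = |M − R| = 58.019.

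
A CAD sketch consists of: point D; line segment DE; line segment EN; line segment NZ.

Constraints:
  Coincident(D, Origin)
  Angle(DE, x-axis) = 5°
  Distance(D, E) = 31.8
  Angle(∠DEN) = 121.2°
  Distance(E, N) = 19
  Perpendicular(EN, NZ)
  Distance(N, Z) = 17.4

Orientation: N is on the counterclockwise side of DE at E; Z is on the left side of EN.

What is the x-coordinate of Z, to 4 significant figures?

24.46

∠DEN = 121.2°, so EN runs at 5.0° + (180° − 121.2°) = 63.80° from the x-axis; with |EN| = 19.0, N = E + 19.0·(cos 63.80°, sin 63.80°) = (40.07, 19.82). EN is perpendicular to NZ; with |NZ| = 17.4 on the left of EN, Z = N + 17.4·(-0.8973, 0.4415) = (24.46, 27.50). So Z.x = 24.46.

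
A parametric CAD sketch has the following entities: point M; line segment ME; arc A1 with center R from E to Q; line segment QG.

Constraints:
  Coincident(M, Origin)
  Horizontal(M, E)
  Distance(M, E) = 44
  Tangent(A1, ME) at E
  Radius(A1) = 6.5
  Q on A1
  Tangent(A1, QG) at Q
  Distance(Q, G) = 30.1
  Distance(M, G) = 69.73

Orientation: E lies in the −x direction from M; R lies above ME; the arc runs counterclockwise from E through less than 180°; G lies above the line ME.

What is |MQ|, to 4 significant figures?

41.31

Checks: |RQ| = 6.500 ✓; ∠(RQ, QG) = 90.00° ✓; |QG| = 30.10 ✓; |MG| = 69.73 ✓.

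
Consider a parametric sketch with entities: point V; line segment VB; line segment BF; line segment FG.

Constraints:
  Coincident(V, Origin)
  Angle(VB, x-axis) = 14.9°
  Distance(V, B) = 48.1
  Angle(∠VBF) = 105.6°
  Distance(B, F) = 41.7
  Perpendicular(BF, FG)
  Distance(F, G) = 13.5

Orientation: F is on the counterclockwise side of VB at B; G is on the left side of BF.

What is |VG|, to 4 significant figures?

63.74

∠VBF = 105.6°, so BF runs at 14.9° + (180° − 105.6°) = 89.30° from the x-axis; with |BF| = 41.7, F = B + 41.7·(cos 89.30°, sin 89.30°) = (46.99, 54.06). BF is perpendicular to FG; with |FG| = 13.5 on the left of BF, G = F + 13.5·(-0.9999, 0.01222) = (33.49, 54.23). Then |VG| = |G − V| = 63.74.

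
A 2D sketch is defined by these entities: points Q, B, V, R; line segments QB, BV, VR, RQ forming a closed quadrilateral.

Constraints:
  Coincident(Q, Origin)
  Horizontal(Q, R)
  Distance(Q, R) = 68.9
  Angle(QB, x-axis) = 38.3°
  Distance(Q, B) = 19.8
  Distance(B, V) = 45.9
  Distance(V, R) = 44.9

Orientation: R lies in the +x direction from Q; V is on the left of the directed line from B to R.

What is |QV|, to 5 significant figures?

65.699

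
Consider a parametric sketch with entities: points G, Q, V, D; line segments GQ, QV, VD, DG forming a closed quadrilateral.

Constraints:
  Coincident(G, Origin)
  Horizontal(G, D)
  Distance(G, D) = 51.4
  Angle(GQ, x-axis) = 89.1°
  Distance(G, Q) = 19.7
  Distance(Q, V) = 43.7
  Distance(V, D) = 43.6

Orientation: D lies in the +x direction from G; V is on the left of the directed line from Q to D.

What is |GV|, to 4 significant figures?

56.41

Checks: |QV| = 43.70 ✓; |VD| = 43.60 ✓.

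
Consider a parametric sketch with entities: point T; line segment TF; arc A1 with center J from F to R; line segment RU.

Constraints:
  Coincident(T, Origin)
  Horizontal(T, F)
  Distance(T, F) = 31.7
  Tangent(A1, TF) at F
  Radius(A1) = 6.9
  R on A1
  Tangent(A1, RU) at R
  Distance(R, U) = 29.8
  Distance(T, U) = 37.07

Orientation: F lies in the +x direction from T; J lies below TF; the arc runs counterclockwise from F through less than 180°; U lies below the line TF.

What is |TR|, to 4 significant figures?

25.58

T is at the origin; TF is horizontal with |TF| = 31.7 and F on the +x side, so F = (31.70, 0.000). A1 meets TF tangentially, so JF is at right angles to TF, so J = F + (0, -6.9) = (31.70, -6.900). Since JR ⟂ RU (tangency), |JU| = √(6.9² + 29.8²) = 30.59 regardless of where R sits on A1. So U lies on both circle(T, 37.07) and circle(J, 30.59); the below-TF intersection is U = (16.27, -33.31). R is the foot of the tangent from U: R = (25.11, -4.852).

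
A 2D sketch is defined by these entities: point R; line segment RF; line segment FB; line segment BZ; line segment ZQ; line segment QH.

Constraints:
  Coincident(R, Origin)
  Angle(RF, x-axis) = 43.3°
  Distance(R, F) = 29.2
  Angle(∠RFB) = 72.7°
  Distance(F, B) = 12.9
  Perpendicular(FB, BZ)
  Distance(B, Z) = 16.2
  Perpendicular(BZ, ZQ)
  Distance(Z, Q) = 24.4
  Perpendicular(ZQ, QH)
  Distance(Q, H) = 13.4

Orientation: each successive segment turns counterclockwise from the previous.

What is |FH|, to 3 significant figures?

11.8

The perpendicularity gives ZQ at right angles to BZ, so ZQ runs at -29.4°; with |ZQ| = 24.4, Q = (23.3, 0.267). ZQ ⟂ QH, so QH runs at 60.6°; with |QH| = 13.4, H = (29.9, 11.9). Then |FH| = |H − F| = 11.8.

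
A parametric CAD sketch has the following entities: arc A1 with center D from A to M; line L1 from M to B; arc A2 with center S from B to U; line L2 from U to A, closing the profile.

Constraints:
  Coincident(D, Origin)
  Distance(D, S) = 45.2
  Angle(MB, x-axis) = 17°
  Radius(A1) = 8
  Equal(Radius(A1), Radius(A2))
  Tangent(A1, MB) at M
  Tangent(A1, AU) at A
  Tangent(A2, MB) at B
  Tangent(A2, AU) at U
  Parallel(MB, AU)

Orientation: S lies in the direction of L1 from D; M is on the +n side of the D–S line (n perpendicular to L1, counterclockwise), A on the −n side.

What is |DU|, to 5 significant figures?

45.903

The slot axis is L1's direction at 17.0°, so u = (cos 17.0°, sin 17.0°) = (0.95630, 0.29237) and n = (−sin 17.0°, cos 17.0°) = (-0.29237, 0.95630). D is at the origin and S lies 45.2 along u from D, so S = 45.2·u = (43.225, 13.215). Tangency of A1 to both parallel lines with radius 8.0 puts M and A at D ± 8.0·n: M = (-2.3390, 7.6504), A = (2.3390, -7.6504). Equal radii place B and U the same way about S: B = S + 8.0·n = (40.886, 20.866), U = S − 8.0·n = (45.564, 5.5648). Then |DU| = |U − D| = 45.903.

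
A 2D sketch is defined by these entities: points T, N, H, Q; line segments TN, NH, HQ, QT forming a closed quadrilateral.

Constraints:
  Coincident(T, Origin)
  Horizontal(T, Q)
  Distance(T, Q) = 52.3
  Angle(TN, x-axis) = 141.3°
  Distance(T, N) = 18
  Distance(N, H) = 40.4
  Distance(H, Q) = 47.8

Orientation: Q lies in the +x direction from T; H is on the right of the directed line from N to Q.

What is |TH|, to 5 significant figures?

23.546

Checks: T.y = 0.00, Q.y = 0.00 ✓; |NH| = 40.40 ✓; |HQ| = 47.80 ✓.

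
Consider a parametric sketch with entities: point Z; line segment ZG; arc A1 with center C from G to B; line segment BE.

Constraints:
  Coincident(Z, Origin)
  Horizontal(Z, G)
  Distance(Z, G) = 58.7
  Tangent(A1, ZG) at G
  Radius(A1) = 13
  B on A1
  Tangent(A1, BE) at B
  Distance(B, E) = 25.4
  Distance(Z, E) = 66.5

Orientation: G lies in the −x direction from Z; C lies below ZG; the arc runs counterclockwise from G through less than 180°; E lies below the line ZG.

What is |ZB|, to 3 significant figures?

71.9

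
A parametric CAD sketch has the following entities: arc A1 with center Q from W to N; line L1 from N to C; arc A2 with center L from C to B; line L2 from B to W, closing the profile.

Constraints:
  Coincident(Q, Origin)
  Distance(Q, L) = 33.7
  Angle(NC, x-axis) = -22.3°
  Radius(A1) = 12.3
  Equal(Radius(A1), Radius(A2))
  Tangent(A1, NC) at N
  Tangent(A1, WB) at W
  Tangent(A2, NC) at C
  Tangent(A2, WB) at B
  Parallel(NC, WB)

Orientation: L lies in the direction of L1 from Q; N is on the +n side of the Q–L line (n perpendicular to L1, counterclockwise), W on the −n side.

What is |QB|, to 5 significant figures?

35.875

The slot axis is L1's direction at -22.3°, so u = (cos -22.3°, sin -22.3°) = (0.92521, -0.37946) and n = (−sin -22.3°, cos -22.3°) = (0.37946, 0.92521). Q is at the origin and L lies 33.7 along u from Q, so L = 33.7·u = (31.180, -12.788). Tangency of A1 to both parallel lines with radius 12.3 puts N and W at Q ± 12.3·n: N = (4.6673, 11.380), W = (-4.6673, -11.380). Equal radii place C and B the same way about L: C = L + 12.3·n = (35.847, -1.4076), B = L − 12.3·n = (26.512, -24.168). Then |QB| = |B − Q| = 35.875.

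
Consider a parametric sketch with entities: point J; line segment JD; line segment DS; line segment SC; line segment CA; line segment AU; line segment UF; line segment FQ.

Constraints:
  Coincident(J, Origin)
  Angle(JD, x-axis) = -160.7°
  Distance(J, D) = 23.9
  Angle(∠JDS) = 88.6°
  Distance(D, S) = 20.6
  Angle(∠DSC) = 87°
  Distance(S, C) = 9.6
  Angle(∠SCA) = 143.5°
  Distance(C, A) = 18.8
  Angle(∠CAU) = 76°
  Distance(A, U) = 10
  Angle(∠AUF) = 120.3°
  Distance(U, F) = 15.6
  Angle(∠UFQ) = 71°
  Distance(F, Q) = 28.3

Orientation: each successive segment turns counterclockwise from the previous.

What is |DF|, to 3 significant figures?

8.51

J is at the origin; JD runs at -160.7° with length 23.9, so D = (-22.6, -7.90). ∠JDS = 88.6° gives DS at -69.3° from the x-axis; with |DS| = 20.6, S = (-15.3, -27.2). ∠DSC = 87.0° gives SC at 23.7° from the x-axis; with |SC| = 9.6, C = (-6.48, -23.3). ∠SCA = 143.5° gives CA at 60.2° from the x-axis; with |CA| = 18.8, A = (2.86, -7.00). ∠CAU = 76.0° gives AU at 164° from the x-axis; with |AU| = 10.0, U = (-6.76, -4.27). ∠AUF = 120.3° gives UF at -136° from the x-axis; with |UF| = 15.6, F = (-18.0, -15.1). Then |DF| = |F − D| = 8.51.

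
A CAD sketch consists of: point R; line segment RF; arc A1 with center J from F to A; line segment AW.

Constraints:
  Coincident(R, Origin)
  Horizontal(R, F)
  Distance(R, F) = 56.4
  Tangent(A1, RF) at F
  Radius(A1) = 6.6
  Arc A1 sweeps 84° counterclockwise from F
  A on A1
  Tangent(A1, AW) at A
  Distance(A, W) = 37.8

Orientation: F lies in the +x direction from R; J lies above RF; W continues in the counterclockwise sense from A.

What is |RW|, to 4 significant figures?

79.81

R is at the origin; R and F share the same y with |RF| = 56.4 and F on the +x side, so F = (56.40, 0.000). A1 meets RF tangentially, so JF is at right angles to RF, so J = F + (0, 6.6) = (56.40, 6.600). On A1, F sits at bearing -90° from J; an 84° counterclockwise sweep puts A at bearing -6°, so A = J + 6.6·(cos -6°, sin -6°) = (62.96, 5.910). Since A1 is tangent to AW there, JA ⟂ AW, so AW runs along (−sin -6°, cos -6°); with |AW| = 37.8, W = (66.92, 43.50). Then |RW| = |W − R| = 79.81.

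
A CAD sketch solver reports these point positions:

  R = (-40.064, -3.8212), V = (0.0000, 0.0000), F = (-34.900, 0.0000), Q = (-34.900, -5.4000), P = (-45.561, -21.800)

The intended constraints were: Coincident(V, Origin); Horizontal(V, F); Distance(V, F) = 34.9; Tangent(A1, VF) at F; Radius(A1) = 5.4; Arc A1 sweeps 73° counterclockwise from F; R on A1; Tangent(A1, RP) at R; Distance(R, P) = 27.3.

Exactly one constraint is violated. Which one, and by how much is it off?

Distance(R, P) = 27.3 — off by 8.50.

V = (0.00, 0.00) ✓; V.y = 0.00, F.y = 0.00 ✓; |VF| = 34.90 ✓; ∠(QF, FV) = 90.00° ✓; |QF| = 5.400 ✓; bearing(Q→R) − bearing(Q→F) = 73.00° ✓; |QR| = 5.400 ✓; ∠(QR, RP) = 90.00° ✓; |RP| = 18.80 ✗.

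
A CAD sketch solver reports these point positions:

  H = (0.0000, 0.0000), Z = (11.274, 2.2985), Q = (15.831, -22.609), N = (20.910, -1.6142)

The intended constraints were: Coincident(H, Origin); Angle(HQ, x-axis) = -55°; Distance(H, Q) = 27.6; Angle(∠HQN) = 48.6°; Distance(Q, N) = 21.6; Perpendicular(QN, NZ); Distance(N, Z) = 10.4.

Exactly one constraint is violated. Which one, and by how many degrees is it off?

Perpendicular(QN, NZ) — off by 8.50°.

H = (0.00, 0.00) ✓; HQ at -55.00° ✓; |HQ| = 27.60 ✓; ∠HQN = 48.60° ✓; |QN| = 21.60 ✓; ∠(QN, NZ) = 81.50° ✗; |NZ| = 10.40 ✓.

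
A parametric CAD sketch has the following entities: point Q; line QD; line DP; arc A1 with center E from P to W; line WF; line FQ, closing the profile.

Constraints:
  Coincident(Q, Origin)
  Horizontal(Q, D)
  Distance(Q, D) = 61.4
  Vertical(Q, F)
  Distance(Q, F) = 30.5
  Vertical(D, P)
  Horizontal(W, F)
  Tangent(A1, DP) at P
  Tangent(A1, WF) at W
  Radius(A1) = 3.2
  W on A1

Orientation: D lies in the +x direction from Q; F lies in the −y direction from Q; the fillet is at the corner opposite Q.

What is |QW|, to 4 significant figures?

65.71

The virtual corner opposite Q is at (61.40, -30.50). Tangency of A1 to DP means the radius EP is perpendicular to DP and tangency of A1 to WF means the radius EW is perpendicular to WF, with radius 3.2, so the center E sits 3.2 in from both sides at E = (58.20, -27.30). That places the tangent points at P = (61.40, -27.30) on DP and W = (58.20, -30.50) on WF. Then |QW| = |W − Q| = 65.71.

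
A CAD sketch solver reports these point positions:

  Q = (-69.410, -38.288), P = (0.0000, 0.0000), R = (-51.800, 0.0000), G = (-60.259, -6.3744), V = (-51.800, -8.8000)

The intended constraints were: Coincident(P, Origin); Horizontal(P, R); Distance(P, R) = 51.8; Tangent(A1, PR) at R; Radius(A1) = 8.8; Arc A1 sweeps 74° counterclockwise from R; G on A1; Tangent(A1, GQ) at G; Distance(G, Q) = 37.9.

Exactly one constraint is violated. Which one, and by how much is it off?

Distance(G, Q) = 37.9 — off by 4.70.

P = (0.00, 0.00) ✓; P.y = 0.00, R.y = 0.00 ✓; |PR| = 51.80 ✓; ∠(VR, RP) = 90.00° ✓; |VR| = 8.800 ✓; bearing(V→G) − bearing(V→R) = 74.00° ✓; |VG| = 8.800 ✓; ∠(VG, GQ) = 90.00° ✓; |GQ| = 33.20 ✗.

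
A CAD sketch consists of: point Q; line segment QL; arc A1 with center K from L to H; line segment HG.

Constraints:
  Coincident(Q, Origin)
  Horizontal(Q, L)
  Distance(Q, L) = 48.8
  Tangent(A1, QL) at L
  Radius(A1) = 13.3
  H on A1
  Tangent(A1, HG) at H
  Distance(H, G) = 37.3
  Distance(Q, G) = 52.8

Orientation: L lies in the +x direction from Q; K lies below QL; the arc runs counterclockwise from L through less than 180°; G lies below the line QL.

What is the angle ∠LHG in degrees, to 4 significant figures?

142.6°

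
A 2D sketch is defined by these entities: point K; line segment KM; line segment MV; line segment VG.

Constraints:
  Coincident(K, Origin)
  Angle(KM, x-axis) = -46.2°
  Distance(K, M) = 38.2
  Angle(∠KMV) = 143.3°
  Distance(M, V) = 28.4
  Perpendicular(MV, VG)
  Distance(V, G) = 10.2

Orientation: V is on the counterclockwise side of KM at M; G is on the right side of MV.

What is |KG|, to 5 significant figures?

67.640

K is at the origin; KM runs at -46.2° with length 38.2, so M = 38.2·(cos -46.2°, sin -46.2°) = (26.440, -27.571). ∠KMV = 143.3°, so MV runs at -46.2° + (180° − 143.3°) = -9.5000° from the x-axis; with |MV| = 28.4, V = M + 28.4·(cos -9.5000°, sin -9.5000°) = (54.450, -32.259). MV is perpendicular to VG; with |VG| = 10.2 on the right of MV, G = V + 10.2·(-0.16505, -0.98629) = (52.767, -42.319). Then |KG| = |G − K| = 67.640.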